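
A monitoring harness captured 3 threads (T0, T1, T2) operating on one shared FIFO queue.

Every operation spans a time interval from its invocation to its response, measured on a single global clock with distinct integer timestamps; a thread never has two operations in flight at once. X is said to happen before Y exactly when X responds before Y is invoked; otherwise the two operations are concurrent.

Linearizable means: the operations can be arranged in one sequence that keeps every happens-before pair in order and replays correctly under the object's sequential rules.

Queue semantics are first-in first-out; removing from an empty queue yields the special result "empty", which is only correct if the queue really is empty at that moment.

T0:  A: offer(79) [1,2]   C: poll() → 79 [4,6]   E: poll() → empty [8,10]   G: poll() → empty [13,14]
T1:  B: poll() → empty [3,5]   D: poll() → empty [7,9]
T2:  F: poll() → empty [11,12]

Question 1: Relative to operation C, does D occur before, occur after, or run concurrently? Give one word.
after

D spans [7,9], C spans [4,6]
resp(C)=6 < inv(D)=7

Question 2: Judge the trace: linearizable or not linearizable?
linearizable

a witness: A, C, B, D, E, F, G
after step 1 (A offer(79)): queue <79>
after step 2 (C poll() → 79): queue <>
after step 3 (B poll() → empty): queue <>
after step 4 (D poll() → empty): queue <>
after step 5 (E poll() → empty): queue <>
after step 6 (F poll() → empty): queue <>
after step 7 (G poll() → empty): queue <>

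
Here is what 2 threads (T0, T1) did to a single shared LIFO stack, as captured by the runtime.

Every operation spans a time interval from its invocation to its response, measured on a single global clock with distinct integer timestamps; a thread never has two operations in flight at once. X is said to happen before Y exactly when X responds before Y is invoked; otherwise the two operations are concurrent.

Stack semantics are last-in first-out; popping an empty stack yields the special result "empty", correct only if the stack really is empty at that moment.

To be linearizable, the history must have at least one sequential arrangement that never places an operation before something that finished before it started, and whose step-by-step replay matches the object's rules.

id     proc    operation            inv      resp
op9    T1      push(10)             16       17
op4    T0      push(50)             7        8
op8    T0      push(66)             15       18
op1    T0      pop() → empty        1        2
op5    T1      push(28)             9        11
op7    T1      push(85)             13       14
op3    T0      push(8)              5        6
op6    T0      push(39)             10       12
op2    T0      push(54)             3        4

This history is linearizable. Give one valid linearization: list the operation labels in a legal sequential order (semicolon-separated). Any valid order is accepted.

op1; op2; op3; op4; op5; op6; op7; op8; op9

step 1: op1 pop() → empty — stack <>
step 2: op2 push(54) — stack <54>
step 3: op3 push(8) — stack <54,8>
step 4: op4 push(50) — stack <54,8,50>
step 5: op5 push(28) — stack <54,8,50,28>
step 6: op6 push(39) — stack <54,8,50,28,39>
step 7: op7 push(85) — stack <54,8,50,28,39,85>
step 8: op8 push(66) — stack <54,8,50,28,39,85,66>
step 9: op9 push(10) — stack <54,8,50,28,39,85,66,10>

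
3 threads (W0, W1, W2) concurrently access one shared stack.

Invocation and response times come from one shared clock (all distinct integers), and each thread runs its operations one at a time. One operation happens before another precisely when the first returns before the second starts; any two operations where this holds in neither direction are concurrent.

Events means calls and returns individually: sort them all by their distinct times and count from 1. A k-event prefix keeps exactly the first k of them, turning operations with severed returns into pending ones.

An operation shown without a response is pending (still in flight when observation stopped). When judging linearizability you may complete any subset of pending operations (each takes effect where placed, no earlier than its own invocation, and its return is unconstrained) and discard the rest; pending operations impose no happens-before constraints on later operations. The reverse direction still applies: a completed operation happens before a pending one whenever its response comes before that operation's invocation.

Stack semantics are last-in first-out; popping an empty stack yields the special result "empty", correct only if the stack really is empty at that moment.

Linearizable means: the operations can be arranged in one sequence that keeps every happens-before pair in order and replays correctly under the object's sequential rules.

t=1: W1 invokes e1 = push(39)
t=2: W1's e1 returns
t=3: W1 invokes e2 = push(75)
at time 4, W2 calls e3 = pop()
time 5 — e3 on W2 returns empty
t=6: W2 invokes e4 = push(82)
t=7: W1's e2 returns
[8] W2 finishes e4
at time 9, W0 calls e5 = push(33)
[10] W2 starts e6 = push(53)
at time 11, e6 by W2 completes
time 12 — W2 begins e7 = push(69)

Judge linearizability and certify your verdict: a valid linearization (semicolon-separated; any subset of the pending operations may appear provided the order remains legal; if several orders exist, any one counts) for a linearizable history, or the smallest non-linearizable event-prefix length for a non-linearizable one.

not linearizable — minimal violating prefix: 5 events

the violation lands at event 5, e3's response at time 5: events 1..4 linearize, events 1..5 do not
exactly one order of the 2 completed ops respects real time; the stack replay fails
include/drop combinations of the 1 pending operation (e2) were all tried; none helps
for example e1, e3 (pending dropped) fails at step 2: e3 pop() → empty is not legal there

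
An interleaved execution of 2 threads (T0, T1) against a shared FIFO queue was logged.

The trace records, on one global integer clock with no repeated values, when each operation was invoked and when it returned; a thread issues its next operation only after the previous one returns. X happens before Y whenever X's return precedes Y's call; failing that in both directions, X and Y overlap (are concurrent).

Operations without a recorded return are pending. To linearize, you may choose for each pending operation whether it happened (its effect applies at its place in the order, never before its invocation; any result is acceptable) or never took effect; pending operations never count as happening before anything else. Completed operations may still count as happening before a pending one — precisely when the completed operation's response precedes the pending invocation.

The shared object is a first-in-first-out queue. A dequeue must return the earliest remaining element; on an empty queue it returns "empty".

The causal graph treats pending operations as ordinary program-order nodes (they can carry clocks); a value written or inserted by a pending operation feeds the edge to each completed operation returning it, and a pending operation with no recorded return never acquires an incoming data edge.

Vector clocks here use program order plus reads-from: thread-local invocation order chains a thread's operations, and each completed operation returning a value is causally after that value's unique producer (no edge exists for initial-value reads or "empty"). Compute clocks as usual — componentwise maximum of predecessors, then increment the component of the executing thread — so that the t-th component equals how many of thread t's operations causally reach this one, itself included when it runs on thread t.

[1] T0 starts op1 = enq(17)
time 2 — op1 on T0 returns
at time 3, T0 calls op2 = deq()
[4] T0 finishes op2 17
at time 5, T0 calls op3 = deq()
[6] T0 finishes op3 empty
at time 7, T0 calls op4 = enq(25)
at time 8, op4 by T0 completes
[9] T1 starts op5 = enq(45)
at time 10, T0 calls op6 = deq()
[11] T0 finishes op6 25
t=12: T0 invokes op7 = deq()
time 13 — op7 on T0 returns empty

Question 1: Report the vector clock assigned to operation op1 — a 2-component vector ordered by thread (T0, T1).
(1, 0)

root op op5, invoked 9: fresh clock plus T1's own tick → (0, 1)
root op op1, invoked 1: fresh clock plus T0's own tick → (1, 0)
from VC(op1)=(1, 0), op2 (invoked 3) maxes components and bumps T0 → (2, 0)
from VC(op2)=(2, 0), op3 (invoked 5) maxes components and bumps T0 → (3, 0)
from VC(op3)=(3, 0), op4 (invoked 7) maxes components and bumps T0 → (4, 0)
from VC(op4)=(4, 0), op6 (invoked 10) maxes components and bumps T0 → (5, 0)
from VC(op6)=(5, 0), op7 (invoked 12) maxes components and bumps T0 → (6, 0)
target: VC(op1) = (1, 0)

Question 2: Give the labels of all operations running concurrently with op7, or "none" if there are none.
op5

op7 spans [12,13]; an op avoiding the whole window 12..13 is ordered, any other is concurrent
op1 [1,2]: before
op2 [3,4]: before
op3 [5,6]: before
op4 [7,8]: before
op5 [9,…): concurrent
op6 [10,11]: before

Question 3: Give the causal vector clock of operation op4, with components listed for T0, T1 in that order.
(4, 0)

no predecessors for op5 (invoked 9): T1 increments from zero → (0, 1)
no predecessors for op1 (invoked 1): T0 increments from zero → (1, 0)
op2, invoked 3, takes VC(op1)=(1, 0) under max, adds 1 for T0 → (2, 0)
op3, invoked 5, takes VC(op2)=(2, 0) under max, adds 1 for T0 → (3, 0)
op4, invoked 7, takes VC(op3)=(3, 0) under max, adds 1 for T0 → (4, 0)
op6, invoked 10, takes VC(op4)=(4, 0) under max, adds 1 for T0 → (5, 0)
op7, invoked 12, takes VC(op6)=(5, 0) under max, adds 1 for T0 → (6, 0)
target: VC(op4) = (4, 0)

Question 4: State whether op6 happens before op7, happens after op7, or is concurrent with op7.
before

op6 spans [10,11], op7 spans [12,13]
resp(op6)=11 < inv(op7)=12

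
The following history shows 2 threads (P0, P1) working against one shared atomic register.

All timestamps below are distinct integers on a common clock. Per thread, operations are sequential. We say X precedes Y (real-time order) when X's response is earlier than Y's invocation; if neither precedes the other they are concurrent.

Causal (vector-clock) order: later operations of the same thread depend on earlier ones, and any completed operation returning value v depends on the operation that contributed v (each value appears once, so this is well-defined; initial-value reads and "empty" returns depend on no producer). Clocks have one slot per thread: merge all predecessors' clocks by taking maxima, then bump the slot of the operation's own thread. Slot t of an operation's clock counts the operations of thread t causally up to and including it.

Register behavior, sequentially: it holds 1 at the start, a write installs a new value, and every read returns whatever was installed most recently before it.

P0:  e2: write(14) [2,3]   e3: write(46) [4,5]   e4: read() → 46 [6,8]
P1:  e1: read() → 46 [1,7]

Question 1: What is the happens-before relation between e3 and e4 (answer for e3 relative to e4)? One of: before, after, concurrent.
before

e3 spans [4,5], e4 spans [6,8]
resp(e3)=5 < inv(e4)=6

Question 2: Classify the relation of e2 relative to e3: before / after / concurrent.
before

e2 spans [2,3], e3 spans [4,5]
resp(e2)=3 < inv(e3)=4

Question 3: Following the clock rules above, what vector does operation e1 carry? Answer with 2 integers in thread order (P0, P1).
(2, 1)

e2 (invocation 2): nothing precedes it; P0's component alone gives (1, 0)
from VC(e2)=(1, 0), e3 (invoked 4) maxes components and bumps P0 → (2, 0)
from VC(e3)=(2, 0), e1 (invoked 1) maxes components and bumps P1 → (2, 1)
from VC(e3)=(2, 0), e4 (invoked 6) maxes components and bumps P0 → (3, 0)
target: VC(e1) = (2, 1)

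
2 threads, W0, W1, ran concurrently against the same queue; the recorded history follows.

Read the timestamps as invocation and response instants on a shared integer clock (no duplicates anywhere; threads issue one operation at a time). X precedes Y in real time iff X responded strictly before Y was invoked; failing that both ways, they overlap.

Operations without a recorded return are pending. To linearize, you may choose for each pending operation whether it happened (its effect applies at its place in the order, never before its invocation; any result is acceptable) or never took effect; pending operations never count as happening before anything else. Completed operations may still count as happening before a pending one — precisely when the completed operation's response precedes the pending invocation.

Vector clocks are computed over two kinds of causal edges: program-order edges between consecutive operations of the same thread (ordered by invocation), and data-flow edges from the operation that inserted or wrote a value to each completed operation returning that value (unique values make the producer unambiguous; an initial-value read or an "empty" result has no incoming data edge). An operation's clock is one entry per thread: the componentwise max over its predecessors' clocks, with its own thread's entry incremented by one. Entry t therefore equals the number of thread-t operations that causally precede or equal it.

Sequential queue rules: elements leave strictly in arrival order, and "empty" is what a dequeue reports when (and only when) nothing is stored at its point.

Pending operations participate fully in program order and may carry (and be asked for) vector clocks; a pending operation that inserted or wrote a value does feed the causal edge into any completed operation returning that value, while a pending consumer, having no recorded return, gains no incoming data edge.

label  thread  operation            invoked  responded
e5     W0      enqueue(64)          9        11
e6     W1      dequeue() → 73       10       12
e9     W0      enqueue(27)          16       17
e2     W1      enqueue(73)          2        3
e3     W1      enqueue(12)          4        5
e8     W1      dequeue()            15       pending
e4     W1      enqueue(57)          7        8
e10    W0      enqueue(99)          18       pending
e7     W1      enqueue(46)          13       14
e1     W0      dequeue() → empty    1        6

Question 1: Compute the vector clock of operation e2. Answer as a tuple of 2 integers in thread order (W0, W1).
Answer: (0, 1)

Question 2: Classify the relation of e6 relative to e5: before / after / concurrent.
Answer: concurrent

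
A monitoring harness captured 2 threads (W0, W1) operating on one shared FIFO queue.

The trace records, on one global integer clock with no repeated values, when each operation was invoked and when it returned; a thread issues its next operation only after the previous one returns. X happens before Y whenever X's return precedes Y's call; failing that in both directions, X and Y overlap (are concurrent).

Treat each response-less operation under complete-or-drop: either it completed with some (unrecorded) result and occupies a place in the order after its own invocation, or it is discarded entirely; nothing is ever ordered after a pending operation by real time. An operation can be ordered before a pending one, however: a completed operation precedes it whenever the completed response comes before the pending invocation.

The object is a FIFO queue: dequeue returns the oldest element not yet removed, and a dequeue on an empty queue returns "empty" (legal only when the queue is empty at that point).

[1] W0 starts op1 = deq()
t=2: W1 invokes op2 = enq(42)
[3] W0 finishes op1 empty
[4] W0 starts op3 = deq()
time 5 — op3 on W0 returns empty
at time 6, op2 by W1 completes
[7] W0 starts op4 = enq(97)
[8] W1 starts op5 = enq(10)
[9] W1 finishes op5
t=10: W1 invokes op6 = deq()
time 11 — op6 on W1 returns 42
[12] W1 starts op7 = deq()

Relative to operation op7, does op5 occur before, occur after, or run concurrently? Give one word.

op5 spans [8,9], op7 spans [12,…)
resp(op5)=9 < inv(op7)=12

before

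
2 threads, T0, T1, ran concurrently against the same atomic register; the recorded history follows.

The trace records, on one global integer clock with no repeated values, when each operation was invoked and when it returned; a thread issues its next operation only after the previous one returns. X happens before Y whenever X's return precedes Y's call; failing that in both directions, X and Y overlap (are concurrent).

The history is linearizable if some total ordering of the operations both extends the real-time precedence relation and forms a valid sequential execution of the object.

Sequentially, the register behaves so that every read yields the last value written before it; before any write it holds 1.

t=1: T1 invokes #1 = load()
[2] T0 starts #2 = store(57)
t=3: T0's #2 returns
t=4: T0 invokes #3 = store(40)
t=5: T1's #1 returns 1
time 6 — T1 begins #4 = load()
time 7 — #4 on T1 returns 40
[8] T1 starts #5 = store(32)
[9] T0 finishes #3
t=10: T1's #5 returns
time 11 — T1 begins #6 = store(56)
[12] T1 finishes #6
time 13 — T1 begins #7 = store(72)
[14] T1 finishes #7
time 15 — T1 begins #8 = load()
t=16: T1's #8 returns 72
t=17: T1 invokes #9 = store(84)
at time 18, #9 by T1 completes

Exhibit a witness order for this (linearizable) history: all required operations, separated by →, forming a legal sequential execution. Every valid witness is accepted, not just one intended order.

step 1: #1 load() → 1 — value 1
step 2: #2 store(57) — value 57
step 3: #3 store(40) — value 40
step 4: #4 load() → 40 — value 40
step 5: #5 store(32) — value 32
step 6: #6 store(56) — value 56
step 7: #7 store(72) — value 72
step 8: #8 load() → 72 — value 72
step 9: #9 store(84) — value 84

#1 → #2 → #3 → #4 → #5 → #6 → #7 → #8 → #9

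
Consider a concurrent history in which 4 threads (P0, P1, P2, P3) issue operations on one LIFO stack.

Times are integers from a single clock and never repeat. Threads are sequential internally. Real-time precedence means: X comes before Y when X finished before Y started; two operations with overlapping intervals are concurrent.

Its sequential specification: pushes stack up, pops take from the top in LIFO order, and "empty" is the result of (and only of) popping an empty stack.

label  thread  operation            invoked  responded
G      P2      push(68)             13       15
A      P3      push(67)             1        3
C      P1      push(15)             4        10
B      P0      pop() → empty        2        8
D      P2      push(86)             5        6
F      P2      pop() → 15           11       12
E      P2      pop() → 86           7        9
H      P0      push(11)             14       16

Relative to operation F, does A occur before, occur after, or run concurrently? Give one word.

before

A spans [1,3], F spans [11,12]
resp(A)=3 < inv(F)=11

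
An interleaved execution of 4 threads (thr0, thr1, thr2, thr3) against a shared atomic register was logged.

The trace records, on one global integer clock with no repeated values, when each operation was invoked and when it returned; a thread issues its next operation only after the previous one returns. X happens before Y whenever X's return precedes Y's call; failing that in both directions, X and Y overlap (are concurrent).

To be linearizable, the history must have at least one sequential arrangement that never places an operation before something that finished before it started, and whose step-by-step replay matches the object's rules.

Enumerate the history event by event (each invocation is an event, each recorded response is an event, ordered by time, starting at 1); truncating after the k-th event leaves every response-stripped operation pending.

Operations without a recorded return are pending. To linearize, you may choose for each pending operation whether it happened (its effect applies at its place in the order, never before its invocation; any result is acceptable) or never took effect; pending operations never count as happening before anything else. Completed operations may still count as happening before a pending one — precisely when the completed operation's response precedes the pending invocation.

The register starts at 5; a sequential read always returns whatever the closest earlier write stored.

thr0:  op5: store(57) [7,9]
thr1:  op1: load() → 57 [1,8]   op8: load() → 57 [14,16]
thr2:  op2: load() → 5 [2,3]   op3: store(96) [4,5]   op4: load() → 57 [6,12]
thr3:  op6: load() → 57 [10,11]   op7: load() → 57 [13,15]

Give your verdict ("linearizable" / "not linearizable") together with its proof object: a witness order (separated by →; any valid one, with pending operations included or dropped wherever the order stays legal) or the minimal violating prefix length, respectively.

1. op2 load() → 5, leaving value 5
2. op3 store(96), leaving value 96
3. op5 store(57), leaving value 57
4. op1 load() → 57, leaving value 57
5. op4 load() → 57, leaving value 57
6. op6 load() → 57, leaving value 57
7. op7 load() → 57, leaving value 57
8. op8 load() → 57, leaving value 57

linearizable — witness: op2 → op3 → op5 → op1 → op4 → op6 → op7 → op8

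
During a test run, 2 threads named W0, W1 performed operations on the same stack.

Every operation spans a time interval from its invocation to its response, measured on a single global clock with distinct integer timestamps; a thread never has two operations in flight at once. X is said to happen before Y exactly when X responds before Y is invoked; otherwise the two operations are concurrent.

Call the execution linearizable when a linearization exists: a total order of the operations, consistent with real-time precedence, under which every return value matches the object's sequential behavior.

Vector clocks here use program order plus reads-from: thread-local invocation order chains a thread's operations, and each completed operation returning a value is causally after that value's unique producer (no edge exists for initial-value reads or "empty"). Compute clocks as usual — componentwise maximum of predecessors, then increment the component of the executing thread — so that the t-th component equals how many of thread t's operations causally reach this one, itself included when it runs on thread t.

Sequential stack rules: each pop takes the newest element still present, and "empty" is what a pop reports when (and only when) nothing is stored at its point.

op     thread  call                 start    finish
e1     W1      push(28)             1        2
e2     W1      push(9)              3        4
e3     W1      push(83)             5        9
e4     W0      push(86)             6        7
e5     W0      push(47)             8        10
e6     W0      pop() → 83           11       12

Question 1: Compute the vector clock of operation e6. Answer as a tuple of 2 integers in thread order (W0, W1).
Answer: (3, 3)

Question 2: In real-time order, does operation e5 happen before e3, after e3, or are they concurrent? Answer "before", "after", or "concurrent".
Answer: concurrent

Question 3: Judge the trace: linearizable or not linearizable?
a witness: e1, e2, e4, e5, e3, e6
step 1: e1 push(28) — stack <28>
step 2: e2 push(9) — stack <28,9>
step 3: e4 push(86) — stack <28,9,86>
step 4: e5 push(47) — stack <28,9,86,47>
step 5: e3 push(83) — stack <28,9,86,47,83>
step 6: e6 pop() → 83 — stack <28,9,86,47>

linearizable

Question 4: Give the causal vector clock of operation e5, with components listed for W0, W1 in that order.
Answer: (2, 0)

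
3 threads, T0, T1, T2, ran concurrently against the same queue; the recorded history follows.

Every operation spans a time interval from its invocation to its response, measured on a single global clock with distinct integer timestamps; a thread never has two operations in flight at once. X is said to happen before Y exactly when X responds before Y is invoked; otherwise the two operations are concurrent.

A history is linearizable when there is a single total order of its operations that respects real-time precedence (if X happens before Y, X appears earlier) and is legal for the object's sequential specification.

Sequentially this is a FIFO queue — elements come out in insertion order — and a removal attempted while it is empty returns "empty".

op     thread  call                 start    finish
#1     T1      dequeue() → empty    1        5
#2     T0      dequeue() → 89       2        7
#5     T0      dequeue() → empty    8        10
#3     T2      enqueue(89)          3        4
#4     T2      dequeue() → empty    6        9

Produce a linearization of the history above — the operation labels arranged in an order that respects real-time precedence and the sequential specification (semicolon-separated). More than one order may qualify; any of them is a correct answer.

#1; #3; #2; #4; #5

1. #1 dequeue() → empty, leaving queue <>
2. #3 enqueue(89), leaving queue <89>
3. #2 dequeue() → 89, leaving queue <>
4. #4 dequeue() → empty, leaving queue <>
5. #5 dequeue() → empty, leaving queue <>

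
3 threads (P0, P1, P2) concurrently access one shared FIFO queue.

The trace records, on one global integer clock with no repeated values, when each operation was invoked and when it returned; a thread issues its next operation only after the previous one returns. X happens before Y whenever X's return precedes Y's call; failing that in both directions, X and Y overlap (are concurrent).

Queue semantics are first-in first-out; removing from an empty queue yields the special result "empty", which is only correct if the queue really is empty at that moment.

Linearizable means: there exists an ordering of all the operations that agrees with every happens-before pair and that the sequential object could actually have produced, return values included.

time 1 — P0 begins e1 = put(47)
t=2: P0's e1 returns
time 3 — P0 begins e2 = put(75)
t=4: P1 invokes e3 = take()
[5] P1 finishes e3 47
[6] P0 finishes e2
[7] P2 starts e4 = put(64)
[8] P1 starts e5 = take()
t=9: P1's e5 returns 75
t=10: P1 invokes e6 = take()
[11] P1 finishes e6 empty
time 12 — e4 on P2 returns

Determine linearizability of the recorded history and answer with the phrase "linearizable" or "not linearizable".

linearizable

witness order: e1, e2, e3, e5, e6, e4
1. e1 put(47), leaving queue <47>
2. e2 put(75), leaving queue <47,75>
3. e3 take() → 47, leaving queue <75>
4. e5 take() → 75, leaving queue <>
5. e6 take() → empty, leaving queue <>
6. e4 put(64), leaving queue <64>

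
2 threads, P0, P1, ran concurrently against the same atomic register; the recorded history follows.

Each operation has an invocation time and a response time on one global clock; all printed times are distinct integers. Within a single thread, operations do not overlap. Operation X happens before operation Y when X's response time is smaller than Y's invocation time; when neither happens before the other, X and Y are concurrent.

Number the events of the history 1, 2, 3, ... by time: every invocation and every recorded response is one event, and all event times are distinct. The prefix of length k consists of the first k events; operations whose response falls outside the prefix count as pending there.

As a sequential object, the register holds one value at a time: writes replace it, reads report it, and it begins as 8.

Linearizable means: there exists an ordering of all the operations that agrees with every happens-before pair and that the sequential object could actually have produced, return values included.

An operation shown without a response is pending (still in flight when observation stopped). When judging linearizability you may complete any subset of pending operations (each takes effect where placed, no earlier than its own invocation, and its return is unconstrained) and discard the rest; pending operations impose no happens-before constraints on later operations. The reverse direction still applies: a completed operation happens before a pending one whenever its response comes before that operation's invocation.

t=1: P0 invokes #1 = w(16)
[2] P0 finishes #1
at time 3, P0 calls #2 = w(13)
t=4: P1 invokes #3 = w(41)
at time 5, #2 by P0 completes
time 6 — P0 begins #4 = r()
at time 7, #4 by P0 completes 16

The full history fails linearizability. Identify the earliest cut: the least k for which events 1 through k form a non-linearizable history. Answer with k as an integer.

7

events 1..6 are linearizable; a witness order is #1, #2:
1. #1 w(16), leaving value 16
2. #2 w(13), leaving value 13
at event 7 (#4's time-7 response) nothing linearizes any more
including or dropping the 1 pending operation (#3) in any combination fails
sample order #1, #2, #4 (pending dropped) stalls at step 3 — #4 r() → 16 has no legal effect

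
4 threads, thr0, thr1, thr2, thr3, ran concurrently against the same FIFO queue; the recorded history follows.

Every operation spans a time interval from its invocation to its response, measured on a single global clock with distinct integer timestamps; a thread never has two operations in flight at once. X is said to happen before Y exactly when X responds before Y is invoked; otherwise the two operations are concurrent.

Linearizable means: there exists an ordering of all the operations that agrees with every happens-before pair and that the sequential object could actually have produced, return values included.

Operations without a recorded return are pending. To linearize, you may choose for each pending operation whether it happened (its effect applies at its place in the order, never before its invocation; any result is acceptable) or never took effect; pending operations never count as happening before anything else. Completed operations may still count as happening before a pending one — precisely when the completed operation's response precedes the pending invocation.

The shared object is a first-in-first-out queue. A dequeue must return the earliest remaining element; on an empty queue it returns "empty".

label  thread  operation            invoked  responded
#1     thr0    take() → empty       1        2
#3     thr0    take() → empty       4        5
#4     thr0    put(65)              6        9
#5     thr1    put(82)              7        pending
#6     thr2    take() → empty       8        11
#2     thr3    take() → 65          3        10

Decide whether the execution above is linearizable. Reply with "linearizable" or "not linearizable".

linearizable

one valid linearization: #1, #3, #4, #2, #6
after step 1 (#1 take() → empty): queue <>
after step 2 (#3 take() → empty): queue <>
after step 3 (#4 put(65)): queue <65>
after step 4 (#2 take() → 65): queue <>
after step 5 (#6 take() → empty): queue <>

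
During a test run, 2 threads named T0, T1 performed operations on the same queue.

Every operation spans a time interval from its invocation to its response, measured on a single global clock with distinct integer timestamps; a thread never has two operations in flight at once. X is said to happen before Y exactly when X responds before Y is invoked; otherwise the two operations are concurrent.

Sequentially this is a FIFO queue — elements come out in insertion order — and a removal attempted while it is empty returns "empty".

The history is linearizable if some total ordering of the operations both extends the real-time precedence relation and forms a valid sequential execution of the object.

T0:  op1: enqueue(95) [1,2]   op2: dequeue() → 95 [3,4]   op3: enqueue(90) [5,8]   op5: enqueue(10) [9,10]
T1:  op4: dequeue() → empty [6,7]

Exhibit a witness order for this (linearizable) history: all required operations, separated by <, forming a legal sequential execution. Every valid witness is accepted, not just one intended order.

op1 < op2 < op4 < op3 < op5

after step 1 (op1 enqueue(95)): queue <95>
after step 2 (op2 dequeue() → 95): queue <>
after step 3 (op4 dequeue() → empty): queue <>
after step 4 (op3 enqueue(90)): queue <90>
after step 5 (op5 enqueue(10)): queue <90,10>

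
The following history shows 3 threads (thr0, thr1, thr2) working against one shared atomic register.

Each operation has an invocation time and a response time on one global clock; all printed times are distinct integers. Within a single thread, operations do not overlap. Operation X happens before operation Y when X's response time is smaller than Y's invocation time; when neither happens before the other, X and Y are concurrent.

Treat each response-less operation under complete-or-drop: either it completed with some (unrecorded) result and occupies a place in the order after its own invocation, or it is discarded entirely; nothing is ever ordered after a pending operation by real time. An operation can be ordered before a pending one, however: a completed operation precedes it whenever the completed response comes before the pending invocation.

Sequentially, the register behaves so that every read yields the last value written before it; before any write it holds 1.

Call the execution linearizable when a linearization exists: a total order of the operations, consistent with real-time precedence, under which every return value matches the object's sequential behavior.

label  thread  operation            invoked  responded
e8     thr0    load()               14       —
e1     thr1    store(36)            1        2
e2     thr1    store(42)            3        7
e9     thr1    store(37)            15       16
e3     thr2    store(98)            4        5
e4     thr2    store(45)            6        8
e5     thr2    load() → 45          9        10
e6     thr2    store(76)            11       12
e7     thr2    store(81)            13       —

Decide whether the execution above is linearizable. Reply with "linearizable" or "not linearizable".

a witness: e1, e2, e3, e4, e5, e6, e7, e8, e9
1. e1 store(36), leaving value 36
2. e2 store(42), leaving value 42
3. e3 store(98), leaving value 98
4. e4 store(45), leaving value 45
5. e5 load() → 45, leaving value 45
6. e6 store(76), leaving value 76
7. e7 store(81) (pending, included), leaving value 81
8. e8 load() (pending, included), leaving value 81
9. e9 store(37), leaving value 37

linearizable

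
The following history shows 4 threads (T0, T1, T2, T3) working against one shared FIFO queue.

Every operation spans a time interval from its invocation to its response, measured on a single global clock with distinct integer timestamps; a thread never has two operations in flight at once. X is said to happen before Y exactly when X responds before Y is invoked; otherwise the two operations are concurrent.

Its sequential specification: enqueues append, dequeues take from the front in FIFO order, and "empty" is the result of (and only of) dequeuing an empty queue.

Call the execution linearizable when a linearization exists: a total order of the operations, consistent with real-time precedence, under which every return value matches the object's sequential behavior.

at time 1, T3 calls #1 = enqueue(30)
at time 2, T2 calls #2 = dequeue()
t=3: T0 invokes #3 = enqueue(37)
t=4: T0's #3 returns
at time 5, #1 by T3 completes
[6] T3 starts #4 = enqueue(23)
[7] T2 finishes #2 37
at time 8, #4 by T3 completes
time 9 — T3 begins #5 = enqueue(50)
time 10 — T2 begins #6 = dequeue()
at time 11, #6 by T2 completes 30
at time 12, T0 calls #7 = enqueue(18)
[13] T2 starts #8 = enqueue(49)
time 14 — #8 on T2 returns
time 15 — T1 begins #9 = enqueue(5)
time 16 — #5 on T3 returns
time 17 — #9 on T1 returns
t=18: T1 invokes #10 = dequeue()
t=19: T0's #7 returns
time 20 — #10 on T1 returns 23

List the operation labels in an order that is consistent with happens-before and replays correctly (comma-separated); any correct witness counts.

step 1: #3 enqueue(37) — queue <37>
step 2: #1 enqueue(30) — queue <37,30>
step 3: #2 dequeue() → 37 — queue <30>
step 4: #4 enqueue(23) — queue <30,23>
step 5: #5 enqueue(50) — queue <30,23,50>
step 6: #6 dequeue() → 30 — queue <23,50>
step 7: #7 enqueue(18) — queue <23,50,18>
step 8: #8 enqueue(49) — queue <23,50,18,49>
step 9: #9 enqueue(5) — queue <23,50,18,49,5>
step 10: #10 dequeue() → 23 — queue <50,18,49,5>

#3, #1, #2, #4, #5, #6, #7, #8, #9, #10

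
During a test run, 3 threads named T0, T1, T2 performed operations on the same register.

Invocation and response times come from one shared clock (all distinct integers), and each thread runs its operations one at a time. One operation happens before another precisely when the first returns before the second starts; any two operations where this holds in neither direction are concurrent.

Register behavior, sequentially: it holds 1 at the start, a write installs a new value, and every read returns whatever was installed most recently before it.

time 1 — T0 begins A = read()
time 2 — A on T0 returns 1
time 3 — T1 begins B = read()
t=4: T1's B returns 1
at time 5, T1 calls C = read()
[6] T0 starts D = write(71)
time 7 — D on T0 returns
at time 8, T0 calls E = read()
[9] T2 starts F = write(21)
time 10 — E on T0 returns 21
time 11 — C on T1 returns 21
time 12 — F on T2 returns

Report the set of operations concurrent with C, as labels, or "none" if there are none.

overlap test against C [5,11]: concurrent iff the interval meets 5..11
A [1,2]: before
B [3,4]: before
D [6,7]: concurrent
E [8,10]: concurrent
F [9,12]: concurrent

D, E, F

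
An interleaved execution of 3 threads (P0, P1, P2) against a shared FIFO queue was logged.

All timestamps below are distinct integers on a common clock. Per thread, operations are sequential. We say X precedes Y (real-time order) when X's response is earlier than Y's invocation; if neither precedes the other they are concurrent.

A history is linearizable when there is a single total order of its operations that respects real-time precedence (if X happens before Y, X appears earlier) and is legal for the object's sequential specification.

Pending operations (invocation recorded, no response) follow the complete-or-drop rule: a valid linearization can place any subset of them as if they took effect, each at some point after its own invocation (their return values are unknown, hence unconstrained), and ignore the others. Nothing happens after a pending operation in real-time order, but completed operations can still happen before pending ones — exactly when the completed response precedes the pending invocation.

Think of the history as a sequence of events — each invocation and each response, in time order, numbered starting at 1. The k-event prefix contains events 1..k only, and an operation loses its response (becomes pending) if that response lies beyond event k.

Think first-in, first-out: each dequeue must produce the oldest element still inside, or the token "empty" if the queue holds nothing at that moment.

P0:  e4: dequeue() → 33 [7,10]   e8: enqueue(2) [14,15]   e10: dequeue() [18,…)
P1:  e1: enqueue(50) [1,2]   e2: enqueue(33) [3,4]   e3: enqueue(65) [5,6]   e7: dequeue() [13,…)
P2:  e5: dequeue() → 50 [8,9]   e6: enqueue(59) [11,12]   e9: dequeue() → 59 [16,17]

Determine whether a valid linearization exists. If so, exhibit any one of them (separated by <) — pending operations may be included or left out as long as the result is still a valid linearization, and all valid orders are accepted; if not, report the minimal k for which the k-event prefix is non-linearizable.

1. e1 enqueue(50), leaving queue <50>
2. e2 enqueue(33), leaving queue <50,33>
3. e3 enqueue(65), leaving queue <50,33,65>
4. e5 dequeue() → 50, leaving queue <33,65>
5. e4 dequeue() → 33, leaving queue <65>
6. e6 enqueue(59), leaving queue <65,59>
7. e7 dequeue() (pending, included), leaving queue <59>
8. e8 enqueue(2), leaving queue <59,2>
9. e9 dequeue() → 59, leaving queue <2>

linearizable — witness: e1 < e2 < e3 < e5 < e4 < e6 < e7 < e8 < e9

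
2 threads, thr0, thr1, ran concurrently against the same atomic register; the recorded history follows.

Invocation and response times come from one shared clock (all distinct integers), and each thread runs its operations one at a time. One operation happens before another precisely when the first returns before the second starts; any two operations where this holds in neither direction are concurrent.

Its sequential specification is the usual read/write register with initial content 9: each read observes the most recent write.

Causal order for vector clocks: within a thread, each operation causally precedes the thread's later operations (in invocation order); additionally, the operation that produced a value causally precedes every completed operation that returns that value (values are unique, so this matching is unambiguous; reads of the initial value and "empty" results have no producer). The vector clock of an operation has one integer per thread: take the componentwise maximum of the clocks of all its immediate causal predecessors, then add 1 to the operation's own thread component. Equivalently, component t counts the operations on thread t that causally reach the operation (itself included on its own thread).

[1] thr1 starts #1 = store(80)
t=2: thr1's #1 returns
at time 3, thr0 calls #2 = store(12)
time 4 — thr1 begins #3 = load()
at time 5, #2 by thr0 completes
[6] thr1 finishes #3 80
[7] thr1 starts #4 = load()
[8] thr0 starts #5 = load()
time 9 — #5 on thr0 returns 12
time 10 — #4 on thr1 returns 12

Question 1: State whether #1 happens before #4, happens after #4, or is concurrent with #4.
#1 spans [1,2], #4 spans [7,10]
resp(#1)=2 < inv(#4)=7

before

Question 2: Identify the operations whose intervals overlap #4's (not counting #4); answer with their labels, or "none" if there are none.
#4 runs from 7 to 10; window-overlapping ops are concurrent
#1 [1,2]: before
#2 [3,5]: before
#3 [4,6]: before
#5 [8,9]: concurrent

#5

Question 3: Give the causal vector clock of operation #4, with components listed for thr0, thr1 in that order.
no predecessors for #1 (invoked 1): thr1 increments from zero → (0, 1)
no predecessors for #2 (invoked 3): thr0 increments from zero → (1, 0)
#3, invoked 4, takes VC(#1)=(0, 1) under max, adds 1 for thr1 → (0, 2)
#5, invoked 8, takes VC(#2)=(1, 0) under max, adds 1 for thr0 → (2, 0)
#4, invoked 7, takes VC(#2)=(1, 0), VC(#3)=(0, 2) under max, adds 1 for thr1 → (1, 3)
target: VC(#4) = (1, 3)

(1, 3)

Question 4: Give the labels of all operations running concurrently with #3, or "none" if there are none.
concurrent with #3 ([4,6]): every op whose interval crosses 4..6
#1 [1,2]: before
#2 [3,5]: concurrent
#4 [7,10]: after
#5 [8,9]: after

#2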